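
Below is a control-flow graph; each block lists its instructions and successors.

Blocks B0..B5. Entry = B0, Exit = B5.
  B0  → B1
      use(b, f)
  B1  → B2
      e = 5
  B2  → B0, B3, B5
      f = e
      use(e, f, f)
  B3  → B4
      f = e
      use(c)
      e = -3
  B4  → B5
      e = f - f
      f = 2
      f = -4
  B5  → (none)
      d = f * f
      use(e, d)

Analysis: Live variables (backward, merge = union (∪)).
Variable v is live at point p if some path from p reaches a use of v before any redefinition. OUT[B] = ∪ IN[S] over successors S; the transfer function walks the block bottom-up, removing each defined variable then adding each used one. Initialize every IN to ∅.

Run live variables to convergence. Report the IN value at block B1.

Answer: {b, c}

Derivation:
Per-block solution:
  B0: | IN={b, c, f} | OUT={b, c}
  B1: | IN={b, c} | OUT={b, c, e}
  B2: | IN={b, c, e} | OUT={b, c, e, f}
  B3: | IN={c, e} | OUT={f}
  B4: | IN={f} | OUT={e, f}
  B5: | IN={e, f} | OUT={}

Merge at B1: OUT[B1] = IN[B2] = {b, c, e}
Applying B1's transfer function to that OUT value gives IN[B1] (row B1 above).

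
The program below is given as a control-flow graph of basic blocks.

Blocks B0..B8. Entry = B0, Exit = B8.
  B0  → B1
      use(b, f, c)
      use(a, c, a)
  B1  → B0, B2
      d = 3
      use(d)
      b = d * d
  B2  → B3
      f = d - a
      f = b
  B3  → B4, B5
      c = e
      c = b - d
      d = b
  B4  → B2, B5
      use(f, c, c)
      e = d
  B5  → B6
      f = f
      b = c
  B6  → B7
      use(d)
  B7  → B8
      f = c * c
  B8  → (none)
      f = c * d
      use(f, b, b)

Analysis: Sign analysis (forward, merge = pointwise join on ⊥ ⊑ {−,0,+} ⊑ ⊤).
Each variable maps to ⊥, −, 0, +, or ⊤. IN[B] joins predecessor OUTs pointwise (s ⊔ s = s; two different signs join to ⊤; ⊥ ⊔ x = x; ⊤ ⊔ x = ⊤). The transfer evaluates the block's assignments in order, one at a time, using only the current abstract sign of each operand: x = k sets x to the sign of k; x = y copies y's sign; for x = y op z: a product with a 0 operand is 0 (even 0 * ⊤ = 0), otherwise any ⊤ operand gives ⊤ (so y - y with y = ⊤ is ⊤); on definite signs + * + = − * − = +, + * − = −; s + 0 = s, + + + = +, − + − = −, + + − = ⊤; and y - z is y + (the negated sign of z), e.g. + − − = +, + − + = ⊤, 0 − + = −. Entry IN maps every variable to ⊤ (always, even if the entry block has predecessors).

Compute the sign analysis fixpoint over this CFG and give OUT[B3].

Answer: {a: ⊤, b: +, c: ⊤, d: +, e: ⊤, f: +}

Derivation:
Converged values:
  B0: | IN=(all ⊤) | OUT=(all ⊤)
  B1: | IN=(all ⊤) | OUT={b:+, d:+; rest ⊤}
  B2: | IN={b:+, d:+; rest ⊤} | OUT={b:+, d:+, f:+; rest ⊤}
  B3: | IN={b:+, d:+, f:+; rest ⊤} | OUT={b:+, d:+, f:+; rest ⊤}
  B4: | IN={b:+, d:+, f:+; rest ⊤} | OUT={b:+, d:+, e:+, f:+; rest ⊤}
  B5: | IN={b:+, d:+, f:+; rest ⊤} | OUT={d:+, f:+; rest ⊤}
  B6: | IN={d:+, f:+; rest ⊤} | OUT={d:+, f:+; rest ⊤}
  B7: | IN={d:+, f:+; rest ⊤} | OUT={d:+; rest ⊤}
  B8: | IN={d:+; rest ⊤} | OUT={d:+; rest ⊤}

Merge at B3: IN[B3] = OUT[B2] = {a: ⊤, b: +, c: ⊤, d: +, e: ⊤, f: +}
Applying B3's transfer function to that IN value gives OUT[B3] (row B3 above).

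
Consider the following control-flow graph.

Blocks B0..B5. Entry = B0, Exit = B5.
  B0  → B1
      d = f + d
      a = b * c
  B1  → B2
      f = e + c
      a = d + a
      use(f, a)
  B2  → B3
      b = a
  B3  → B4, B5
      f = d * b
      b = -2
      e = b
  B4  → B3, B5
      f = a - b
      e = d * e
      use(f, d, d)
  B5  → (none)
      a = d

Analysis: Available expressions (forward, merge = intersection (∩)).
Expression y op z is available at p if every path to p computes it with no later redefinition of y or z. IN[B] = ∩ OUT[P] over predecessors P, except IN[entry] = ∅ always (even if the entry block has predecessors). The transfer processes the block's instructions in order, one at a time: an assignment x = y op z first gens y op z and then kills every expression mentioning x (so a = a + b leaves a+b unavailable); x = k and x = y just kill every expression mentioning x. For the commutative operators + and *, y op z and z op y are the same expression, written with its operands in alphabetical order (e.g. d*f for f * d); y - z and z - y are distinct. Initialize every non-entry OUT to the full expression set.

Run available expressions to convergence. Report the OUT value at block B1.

Converged values:
  B0:   IN={}   OUT={b*c}
  B1:   IN={b*c}   OUT={b*c, c+e}
  B2:   IN={b*c, c+e}   OUT={c+e}
  B3:   IN={}   OUT={}
  B4:   IN={}   OUT={a-b}
  B5:   IN={}   OUT={}

Merge at B1: IN[B1] = OUT[B0] = {b*c}
Applying B1's transfer function to that IN value gives OUT[B1] (row B1 above).

Answer: {b*c, c+e}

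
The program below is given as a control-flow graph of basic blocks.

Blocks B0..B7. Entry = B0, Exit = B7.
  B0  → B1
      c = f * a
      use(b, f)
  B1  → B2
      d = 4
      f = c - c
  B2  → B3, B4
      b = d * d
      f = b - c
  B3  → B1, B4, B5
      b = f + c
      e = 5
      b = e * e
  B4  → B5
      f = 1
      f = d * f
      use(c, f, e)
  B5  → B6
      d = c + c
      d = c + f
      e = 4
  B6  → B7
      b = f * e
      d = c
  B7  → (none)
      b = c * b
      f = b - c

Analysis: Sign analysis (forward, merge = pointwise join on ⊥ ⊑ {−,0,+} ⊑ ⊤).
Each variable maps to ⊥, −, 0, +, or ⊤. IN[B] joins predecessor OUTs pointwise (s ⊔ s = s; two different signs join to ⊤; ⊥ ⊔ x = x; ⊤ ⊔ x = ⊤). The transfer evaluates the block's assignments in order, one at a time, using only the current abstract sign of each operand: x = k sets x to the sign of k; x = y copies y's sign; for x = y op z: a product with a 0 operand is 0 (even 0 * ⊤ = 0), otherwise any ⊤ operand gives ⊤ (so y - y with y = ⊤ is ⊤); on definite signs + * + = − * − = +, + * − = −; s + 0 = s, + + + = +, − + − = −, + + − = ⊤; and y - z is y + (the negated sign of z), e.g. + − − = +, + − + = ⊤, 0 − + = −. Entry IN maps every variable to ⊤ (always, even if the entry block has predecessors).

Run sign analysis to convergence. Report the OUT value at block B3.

Answer: {a: ⊤, b: +, c: ⊤, d: +, e: +, f: ⊤}

Working:
Fixpoint table:
  B0: | IN=(all ⊤) | OUT=(all ⊤)
  B1: | IN=(all ⊤) | OUT={d:+; rest ⊤}
  B2: | IN={d:+; rest ⊤} | OUT={b:+, d:+; rest ⊤}
  B3: | IN={b:+, d:+; rest ⊤} | OUT={b:+, d:+, e:+; rest ⊤}
  B4: | IN={b:+, d:+; rest ⊤} | OUT={b:+, d:+, f:+; rest ⊤}
  B5: | IN={b:+, d:+; rest ⊤} | OUT={b:+, e:+; rest ⊤}
  B6: | IN={b:+, e:+; rest ⊤} | OUT={e:+; rest ⊤}
  B7: | IN={e:+; rest ⊤} | OUT={e:+; rest ⊤}

Merge at B3: IN[B3] = OUT[B2] = {a: ⊤, b: +, c: ⊤, d: +, e: ⊤, f: ⊤}
Applying B3's transfer function to that IN value gives OUT[B3] (row B3 above).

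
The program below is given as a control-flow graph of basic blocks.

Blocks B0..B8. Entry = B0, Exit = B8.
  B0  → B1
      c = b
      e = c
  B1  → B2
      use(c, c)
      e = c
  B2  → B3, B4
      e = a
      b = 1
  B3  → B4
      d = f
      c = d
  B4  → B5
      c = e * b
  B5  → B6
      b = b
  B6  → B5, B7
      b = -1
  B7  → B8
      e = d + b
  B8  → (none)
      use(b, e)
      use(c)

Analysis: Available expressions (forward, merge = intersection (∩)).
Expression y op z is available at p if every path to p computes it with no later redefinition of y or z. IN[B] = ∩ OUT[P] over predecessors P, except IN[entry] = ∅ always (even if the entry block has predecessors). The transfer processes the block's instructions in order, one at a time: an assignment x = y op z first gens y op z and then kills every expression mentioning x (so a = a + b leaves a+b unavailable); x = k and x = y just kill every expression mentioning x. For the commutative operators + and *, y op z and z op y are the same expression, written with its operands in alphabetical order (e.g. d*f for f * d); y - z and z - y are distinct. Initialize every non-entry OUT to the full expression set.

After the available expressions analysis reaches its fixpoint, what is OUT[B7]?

Per-block solution:
  B0:  IN={}  OUT={}
  B1:  IN={}  OUT={}
  B2:  IN={}  OUT={}
  B3:  IN={}  OUT={}
  B4:  IN={}  OUT={b*e}
  B5:  IN={}  OUT={}
  B6:  IN={}  OUT={}
  B7:  IN={}  OUT={b+d}
  B8:  IN={b+d}  OUT={b+d}

Merge at B7: IN[B7] = OUT[B6] = {}
Applying B7's transfer function to that IN value gives OUT[B7] (row B7 above).

Answer: {b+d}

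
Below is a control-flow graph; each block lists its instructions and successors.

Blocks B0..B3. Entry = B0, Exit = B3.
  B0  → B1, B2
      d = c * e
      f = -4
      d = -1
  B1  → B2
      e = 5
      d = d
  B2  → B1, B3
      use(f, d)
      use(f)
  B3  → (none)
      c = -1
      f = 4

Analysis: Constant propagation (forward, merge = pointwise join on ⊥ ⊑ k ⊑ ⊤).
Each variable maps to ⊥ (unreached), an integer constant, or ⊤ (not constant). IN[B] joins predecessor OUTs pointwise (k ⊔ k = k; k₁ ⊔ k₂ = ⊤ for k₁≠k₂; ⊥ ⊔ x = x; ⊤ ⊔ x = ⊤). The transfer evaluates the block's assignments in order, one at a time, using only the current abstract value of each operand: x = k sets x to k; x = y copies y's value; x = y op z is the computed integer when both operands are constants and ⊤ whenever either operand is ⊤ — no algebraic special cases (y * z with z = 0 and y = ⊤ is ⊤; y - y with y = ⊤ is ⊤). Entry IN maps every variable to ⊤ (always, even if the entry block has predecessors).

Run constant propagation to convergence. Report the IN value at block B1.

Converged values:
  B0:  IN=(all ⊤)  OUT={d:-1, f:-4; rest ⊤}
  B1:  IN={d:-1, f:-4; rest ⊤}  OUT={d:-1, e:5, f:-4; rest ⊤}
  B2:  IN={d:-1, f:-4; rest ⊤}  OUT={d:-1, f:-4; rest ⊤}
  B3:  IN={d:-1, f:-4; rest ⊤}  OUT={c:-1, d:-1, f:4; rest ⊤}

Merge at B1: IN[B1] = OUT[B0] ⊔ OUT[B2] = {a: ⊤, b: ⊤, c: ⊤, d: -1, e: ⊤, f: -4}

Answer: {a: ⊤, b: ⊤, c: ⊤, d: -1, e: ⊤, f: -4}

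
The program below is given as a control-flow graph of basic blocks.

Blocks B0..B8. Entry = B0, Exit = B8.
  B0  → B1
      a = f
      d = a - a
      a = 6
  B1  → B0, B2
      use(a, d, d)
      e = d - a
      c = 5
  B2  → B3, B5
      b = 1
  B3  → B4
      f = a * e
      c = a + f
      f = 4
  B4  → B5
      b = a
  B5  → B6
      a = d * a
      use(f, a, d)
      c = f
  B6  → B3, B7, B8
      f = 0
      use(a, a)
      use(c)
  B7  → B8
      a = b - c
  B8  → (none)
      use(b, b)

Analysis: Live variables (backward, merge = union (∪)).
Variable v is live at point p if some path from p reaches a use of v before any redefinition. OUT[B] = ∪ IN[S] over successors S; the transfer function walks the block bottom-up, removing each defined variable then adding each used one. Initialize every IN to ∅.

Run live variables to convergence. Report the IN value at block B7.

Answer: {b, c}

Derivation:
Per-block solution:
  B0:  IN={f}  OUT={a, d, f}
  B1:  IN={a, d, f}  OUT={a, d, e, f}
  B2:  IN={a, d, e, f}  OUT={a, b, d, e, f}
  B3:  IN={a, d, e}  OUT={a, d, e, f}
  B4:  IN={a, d, e, f}  OUT={a, b, d, e, f}
  B5:  IN={a, b, d, e, f}  OUT={a, b, c, d, e}
  B6:  IN={a, b, c, d, e}  OUT={a, b, c, d, e}
  B7:  IN={b, c}  OUT={b}
  B8:  IN={b}  OUT={}

Merge at B7: OUT[B7] = IN[B8] = {b}
Applying B7's transfer function to that OUT value gives IN[B7] (row B7 above).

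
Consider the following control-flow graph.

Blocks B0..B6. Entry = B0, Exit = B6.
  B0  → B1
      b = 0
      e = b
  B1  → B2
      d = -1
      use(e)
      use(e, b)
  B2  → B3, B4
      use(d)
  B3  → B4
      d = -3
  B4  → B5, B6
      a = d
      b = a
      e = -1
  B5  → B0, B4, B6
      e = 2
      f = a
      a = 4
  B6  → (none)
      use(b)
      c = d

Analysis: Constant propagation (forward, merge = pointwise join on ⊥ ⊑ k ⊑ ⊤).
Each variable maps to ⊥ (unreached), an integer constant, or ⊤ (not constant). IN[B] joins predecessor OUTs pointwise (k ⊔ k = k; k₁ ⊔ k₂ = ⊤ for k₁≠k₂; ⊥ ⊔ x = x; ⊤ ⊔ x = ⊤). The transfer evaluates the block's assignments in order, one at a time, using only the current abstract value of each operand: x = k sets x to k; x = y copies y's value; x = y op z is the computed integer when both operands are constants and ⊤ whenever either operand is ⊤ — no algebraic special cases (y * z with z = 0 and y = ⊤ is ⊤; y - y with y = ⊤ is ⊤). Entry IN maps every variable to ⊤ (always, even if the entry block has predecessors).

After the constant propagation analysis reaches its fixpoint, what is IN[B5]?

Answer: {a: ⊤, b: ⊤, c: ⊤, d: ⊤, e: -1, f: ⊤}

Working:
Converged values:
  B0:   IN=(all ⊤)   OUT={b:0, e:0; rest ⊤}
  B1:   IN={b:0, e:0; rest ⊤}   OUT={b:0, d:-1, e:0; rest ⊤}
  B2:   IN={b:0, d:-1, e:0; rest ⊤}   OUT={b:0, d:-1, e:0; rest ⊤}
  B3:   IN={b:0, d:-1, e:0; rest ⊤}   OUT={b:0, d:-3, e:0; rest ⊤}
  B4:   IN=(all ⊤)   OUT={e:-1; rest ⊤}
  B5:   IN={e:-1; rest ⊤}   OUT={a:4, e:2; rest ⊤}
  B6:   IN=(all ⊤)   OUT=(all ⊤)

Merge at B5: IN[B5] = OUT[B4] = {a: ⊤, b: ⊤, c: ⊤, d: ⊤, e: -1, f: ⊤}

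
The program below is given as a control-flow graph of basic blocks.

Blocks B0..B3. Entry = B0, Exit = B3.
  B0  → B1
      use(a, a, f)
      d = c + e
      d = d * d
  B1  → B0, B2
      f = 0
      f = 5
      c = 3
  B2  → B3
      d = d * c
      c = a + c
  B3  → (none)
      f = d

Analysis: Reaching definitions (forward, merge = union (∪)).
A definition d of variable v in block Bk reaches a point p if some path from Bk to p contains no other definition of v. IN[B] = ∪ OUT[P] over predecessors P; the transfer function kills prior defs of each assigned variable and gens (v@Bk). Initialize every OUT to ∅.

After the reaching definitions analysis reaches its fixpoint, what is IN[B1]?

Fixpoint table:
  B0:   IN={c@B1, d@B0, f@B1}   OUT={c@B1, d@B0, f@B1}
  B1:   IN={c@B1, d@B0, f@B1}   OUT={c@B1, d@B0, f@B1}
  B2:   IN={c@B1, d@B0, f@B1}   OUT={c@B2, d@B2, f@B1}
  B3:   IN={c@B2, d@B2, f@B1}   OUT={c@B2, d@B2, f@B3}

Merge at B1: IN[B1] = OUT[B0] = {c@B1, d@B0, f@B1}

Answer: {c@B1, d@B0, f@B1}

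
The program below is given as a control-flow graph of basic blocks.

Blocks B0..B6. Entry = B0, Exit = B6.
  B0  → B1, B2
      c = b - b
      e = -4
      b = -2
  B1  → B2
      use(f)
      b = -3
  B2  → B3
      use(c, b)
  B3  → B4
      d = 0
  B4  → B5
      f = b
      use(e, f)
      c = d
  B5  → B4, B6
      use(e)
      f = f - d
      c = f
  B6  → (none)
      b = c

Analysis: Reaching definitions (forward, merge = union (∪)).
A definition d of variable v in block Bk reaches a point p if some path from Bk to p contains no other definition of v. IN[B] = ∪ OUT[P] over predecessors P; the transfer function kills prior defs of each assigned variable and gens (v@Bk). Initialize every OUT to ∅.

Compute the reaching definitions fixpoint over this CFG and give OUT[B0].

Converged values:
  B0:  IN={}  OUT={b@B0, c@B0, e@B0}
  B1:  IN={b@B0, c@B0, e@B0}  OUT={b@B1, c@B0, e@B0}
  B2:  IN={b@B0, b@B1, c@B0, e@B0}  OUT={b@B0, b@B1, c@B0, e@B0}
  B3:  IN={b@B0, b@B1, c@B0, e@B0}  OUT={b@B0, b@B1, c@B0, d@B3, e@B0}
  B4:  IN={b@B0, b@B1, c@B0, c@B5, d@B3, e@B0, f@B5}  OUT={b@B0, b@B1, c@B4, d@B3, e@B0, f@B4}
  B5:  IN={b@B0, b@B1, c@B4, d@B3, e@B0, f@B4}  OUT={b@B0, b@B1, c@B5, d@B3, e@B0, f@B5}
  B6:  IN={b@B0, b@B1, c@B5, d@B3, e@B0, f@B5}  OUT={b@B6, c@B5, d@B3, e@B0, f@B5}

B0 is the boundary node: IN[B0] = {}
Applying B0's transfer function to that IN value gives OUT[B0] (row B0 above).

Answer: {b@B0, c@B0, e@B0}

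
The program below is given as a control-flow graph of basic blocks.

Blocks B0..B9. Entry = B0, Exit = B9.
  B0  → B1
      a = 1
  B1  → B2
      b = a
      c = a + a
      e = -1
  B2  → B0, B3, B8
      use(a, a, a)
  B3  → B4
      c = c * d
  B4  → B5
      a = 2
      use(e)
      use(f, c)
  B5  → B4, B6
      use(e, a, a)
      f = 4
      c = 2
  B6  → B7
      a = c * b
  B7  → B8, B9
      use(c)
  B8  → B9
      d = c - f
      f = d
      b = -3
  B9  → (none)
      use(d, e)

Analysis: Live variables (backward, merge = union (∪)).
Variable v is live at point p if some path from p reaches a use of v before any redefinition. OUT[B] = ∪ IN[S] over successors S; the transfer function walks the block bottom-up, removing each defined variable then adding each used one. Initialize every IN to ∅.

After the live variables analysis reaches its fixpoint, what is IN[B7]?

Answer: {c, d, e, f}

Derivation:
Fixpoint table:
  B0: | IN={d, f} | OUT={a, d, f}
  B1: | IN={a, d, f} | OUT={a, b, c, d, e, f}
  B2: | IN={a, b, c, d, e, f} | OUT={b, c, d, e, f}
  B3: | IN={b, c, d, e, f} | OUT={b, c, d, e, f}
  B4: | IN={b, c, d, e, f} | OUT={a, b, d, e}
  B5: | IN={a, b, d, e} | OUT={b, c, d, e, f}
  B6: | IN={b, c, d, e, f} | OUT={c, d, e, f}
  B7: | IN={c, d, e, f} | OUT={c, d, e, f}
  B8: | IN={c, e, f} | OUT={d, e}
  B9: | IN={d, e} | OUT={}

Merge at B7: OUT[B7] = IN[B8] ⊔ IN[B9] = {c, d, e, f}
Applying B7's transfer function to that OUT value gives IN[B7] (row B7 above).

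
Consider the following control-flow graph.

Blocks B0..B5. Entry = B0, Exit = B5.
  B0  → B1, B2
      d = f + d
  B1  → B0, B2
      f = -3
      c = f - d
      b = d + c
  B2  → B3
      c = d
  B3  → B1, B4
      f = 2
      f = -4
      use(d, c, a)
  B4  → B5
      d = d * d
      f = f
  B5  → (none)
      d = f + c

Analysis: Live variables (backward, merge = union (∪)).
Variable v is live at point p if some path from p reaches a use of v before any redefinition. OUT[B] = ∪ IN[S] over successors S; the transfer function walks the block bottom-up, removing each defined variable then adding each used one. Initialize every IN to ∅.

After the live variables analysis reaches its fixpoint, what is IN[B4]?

Fixpoint table:
  B0:   IN={a, d, f}   OUT={a, d}
  B1:   IN={a, d}   OUT={a, d, f}
  B2:   IN={a, d}   OUT={a, c, d}
  B3:   IN={a, c, d}   OUT={a, c, d, f}
  B4:   IN={c, d, f}   OUT={c, f}
  B5:   IN={c, f}   OUT={}

Merge at B4: OUT[B4] = IN[B5] = {c, f}
Applying B4's transfer function to that OUT value gives IN[B4] (row B4 above).

Answer: {c, d, f}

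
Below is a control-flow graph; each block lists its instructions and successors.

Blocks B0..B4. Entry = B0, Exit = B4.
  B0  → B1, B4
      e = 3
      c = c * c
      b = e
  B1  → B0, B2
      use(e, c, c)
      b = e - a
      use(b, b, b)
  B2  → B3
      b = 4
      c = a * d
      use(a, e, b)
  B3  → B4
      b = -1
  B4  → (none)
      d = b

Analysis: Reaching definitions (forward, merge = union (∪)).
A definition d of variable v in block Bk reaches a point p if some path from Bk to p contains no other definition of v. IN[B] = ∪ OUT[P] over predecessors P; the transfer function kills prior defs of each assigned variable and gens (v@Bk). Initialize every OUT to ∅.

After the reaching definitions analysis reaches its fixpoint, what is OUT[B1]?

Per-block solution:
  B0: | IN={b@B1, c@B0, e@B0} | OUT={b@B0, c@B0, e@B0}
  B1: | IN={b@B0, c@B0, e@B0} | OUT={b@B1, c@B0, e@B0}
  B2: | IN={b@B1, c@B0, e@B0} | OUT={b@B2, c@B2, e@B0}
  B3: | IN={b@B2, c@B2, e@B0} | OUT={b@B3, c@B2, e@B0}
  B4: | IN={b@B0, b@B3, c@B0, c@B2, e@B0} | OUT={b@B0, b@B3, c@B0, c@B2, d@B4, e@B0}

Merge at B1: IN[B1] = OUT[B0] = {b@B0, c@B0, e@B0}
Applying B1's transfer function to that IN value gives OUT[B1] (row B1 above).

Answer: {b@B1, c@B0, e@B0}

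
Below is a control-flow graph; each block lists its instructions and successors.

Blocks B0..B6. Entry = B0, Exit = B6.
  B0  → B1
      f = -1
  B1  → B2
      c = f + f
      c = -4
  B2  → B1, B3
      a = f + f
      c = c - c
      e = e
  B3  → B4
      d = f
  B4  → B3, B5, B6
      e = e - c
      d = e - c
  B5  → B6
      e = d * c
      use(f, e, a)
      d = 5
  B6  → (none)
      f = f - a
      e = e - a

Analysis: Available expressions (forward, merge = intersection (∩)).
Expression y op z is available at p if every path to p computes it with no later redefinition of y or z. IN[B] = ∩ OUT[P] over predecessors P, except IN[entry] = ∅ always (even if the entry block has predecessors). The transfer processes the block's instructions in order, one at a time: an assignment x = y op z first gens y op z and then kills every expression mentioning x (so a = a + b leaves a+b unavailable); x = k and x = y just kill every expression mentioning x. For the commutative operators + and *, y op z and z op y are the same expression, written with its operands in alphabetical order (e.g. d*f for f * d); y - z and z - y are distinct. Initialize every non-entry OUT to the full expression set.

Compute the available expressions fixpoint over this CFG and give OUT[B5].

Converged values:
  B0:  IN={}  OUT={}
  B1:  IN={}  OUT={f+f}
  B2:  IN={f+f}  OUT={f+f}
  B3:  IN={f+f}  OUT={f+f}
  B4:  IN={f+f}  OUT={e-c, f+f}
  B5:  IN={e-c, f+f}  OUT={f+f}
  B6:  IN={f+f}  OUT={}

Merge at B5: IN[B5] = OUT[B4] = {e-c, f+f}
Applying B5's transfer function to that IN value gives OUT[B5] (row B5 above).

Answer: {f+f}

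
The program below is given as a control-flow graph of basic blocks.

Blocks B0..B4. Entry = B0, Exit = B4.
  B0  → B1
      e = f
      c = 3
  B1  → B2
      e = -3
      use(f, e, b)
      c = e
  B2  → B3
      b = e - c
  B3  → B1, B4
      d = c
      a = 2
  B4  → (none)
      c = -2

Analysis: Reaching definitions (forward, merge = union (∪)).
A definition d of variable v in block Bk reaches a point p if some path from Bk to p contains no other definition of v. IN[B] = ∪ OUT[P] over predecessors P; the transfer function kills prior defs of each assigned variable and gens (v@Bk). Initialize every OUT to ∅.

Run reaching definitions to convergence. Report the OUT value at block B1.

Per-block solution:
  B0:   IN={}   OUT={c@B0, e@B0}
  B1:   IN={a@B3, b@B2, c@B0, c@B1, d@B3, e@B0, e@B1}   OUT={a@B3, b@B2, c@B1, d@B3, e@B1}
  B2:   IN={a@B3, b@B2, c@B1, d@B3, e@B1}   OUT={a@B3, b@B2, c@B1, d@B3, e@B1}
  B3:   IN={a@B3, b@B2, c@B1, d@B3, e@B1}   OUT={a@B3, b@B2, c@B1, d@B3, e@B1}
  B4:   IN={a@B3, b@B2, c@B1, d@B3, e@B1}   OUT={a@B3, b@B2, c@B4, d@B3, e@B1}

Merge at B1: IN[B1] = OUT[B0] ⊔ OUT[B3] = {a@B3, b@B2, c@B0, c@B1, d@B3, e@B0, e@B1}
Applying B1's transfer function to that IN value gives OUT[B1] (row B1 above).

Answer: {a@B3, b@B2, c@B1, d@B3, e@B1}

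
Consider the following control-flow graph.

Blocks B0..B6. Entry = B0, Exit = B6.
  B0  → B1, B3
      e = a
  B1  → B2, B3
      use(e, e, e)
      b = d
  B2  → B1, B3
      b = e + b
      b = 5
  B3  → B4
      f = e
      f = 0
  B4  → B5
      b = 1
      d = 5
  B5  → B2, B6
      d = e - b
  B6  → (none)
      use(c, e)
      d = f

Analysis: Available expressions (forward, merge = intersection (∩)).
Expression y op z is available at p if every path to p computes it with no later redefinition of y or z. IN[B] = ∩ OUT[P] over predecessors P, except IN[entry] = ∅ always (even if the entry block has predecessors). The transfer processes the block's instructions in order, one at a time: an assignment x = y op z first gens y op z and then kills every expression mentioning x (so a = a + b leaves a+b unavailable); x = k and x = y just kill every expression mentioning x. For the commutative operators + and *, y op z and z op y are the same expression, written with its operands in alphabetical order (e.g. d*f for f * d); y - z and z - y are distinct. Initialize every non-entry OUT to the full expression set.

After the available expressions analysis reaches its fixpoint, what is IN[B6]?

Answer: {e-b}

Trace:
Converged values:
  B0: | IN={} | OUT={}
  B1: | IN={} | OUT={}
  B2: | IN={} | OUT={}
  B3: | IN={} | OUT={}
  B4: | IN={} | OUT={}
  B5: | IN={} | OUT={e-b}
  B6: | IN={e-b} | OUT={e-b}

Merge at B6: IN[B6] = OUT[B5] = {e-b}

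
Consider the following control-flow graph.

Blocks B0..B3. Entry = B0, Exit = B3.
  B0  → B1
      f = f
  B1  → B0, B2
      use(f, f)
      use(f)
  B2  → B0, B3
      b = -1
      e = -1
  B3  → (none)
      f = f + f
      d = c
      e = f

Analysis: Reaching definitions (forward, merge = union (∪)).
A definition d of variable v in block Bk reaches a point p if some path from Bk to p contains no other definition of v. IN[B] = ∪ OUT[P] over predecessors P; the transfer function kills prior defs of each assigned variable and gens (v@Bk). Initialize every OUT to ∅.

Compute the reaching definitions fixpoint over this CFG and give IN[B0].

Fixpoint table:
  B0:  IN={b@B2, e@B2, f@B0}  OUT={b@B2, e@B2, f@B0}
  B1:  IN={b@B2, e@B2, f@B0}  OUT={b@B2, e@B2, f@B0}
  B2:  IN={b@B2, e@B2, f@B0}  OUT={b@B2, e@B2, f@B0}
  B3:  IN={b@B2, e@B2, f@B0}  OUT={b@B2, d@B3, e@B3, f@B3}

Merge at B0 (entry node, so the boundary value {} is joined with the incoming edge(s)): IN[B0] = {} ⊔ OUT[B1] ⊔ OUT[B2] = {b@B2, e@B2, f@B0}

Answer: {b@B2, e@B2, f@B0}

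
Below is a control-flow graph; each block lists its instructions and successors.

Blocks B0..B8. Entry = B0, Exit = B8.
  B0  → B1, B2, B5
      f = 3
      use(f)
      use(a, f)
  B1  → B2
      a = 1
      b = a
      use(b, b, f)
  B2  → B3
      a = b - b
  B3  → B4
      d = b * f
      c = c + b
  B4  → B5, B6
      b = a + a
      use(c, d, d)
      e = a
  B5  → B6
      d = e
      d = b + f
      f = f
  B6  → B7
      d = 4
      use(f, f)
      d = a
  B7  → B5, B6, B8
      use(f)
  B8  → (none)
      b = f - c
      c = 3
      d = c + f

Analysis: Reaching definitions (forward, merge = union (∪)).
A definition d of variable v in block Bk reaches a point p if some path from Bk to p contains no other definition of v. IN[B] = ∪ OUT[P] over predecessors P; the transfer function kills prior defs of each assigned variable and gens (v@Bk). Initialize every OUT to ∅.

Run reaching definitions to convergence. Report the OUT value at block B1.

Per-block solution:
  B0:   IN={}   OUT={f@B0}
  B1:   IN={f@B0}   OUT={a@B1, b@B1, f@B0}
  B2:   IN={a@B1, b@B1, f@B0}   OUT={a@B2, b@B1, f@B0}
  B3:   IN={a@B2, b@B1, f@B0}   OUT={a@B2, b@B1, c@B3, d@B3, f@B0}
  B4:   IN={a@B2, b@B1, c@B3, d@B3, f@B0}   OUT={a@B2, b@B4, c@B3, d@B3, e@B4, f@B0}
  B5:   IN={a@B2, b@B4, c@B3, d@B3, d@B6, e@B4, f@B0, f@B5}   OUT={a@B2, b@B4, c@B3, d@B5, e@B4, f@B5}
  B6:   IN={a@B2, b@B4, c@B3, d@B3, d@B5, d@B6, e@B4, f@B0, f@B5}   OUT={a@B2, b@B4, c@B3, d@B6, e@B4, f@B0, f@B5}
  B7:   IN={a@B2, b@B4, c@B3, d@B6, e@B4, f@B0, f@B5}   OUT={a@B2, b@B4, c@B3, d@B6, e@B4, f@B0, f@B5}
  B8:   IN={a@B2, b@B4, c@B3, d@B6, e@B4, f@B0, f@B5}   OUT={a@B2, b@B8, c@B8, d@B8, e@B4, f@B0, f@B5}

Merge at B1: IN[B1] = OUT[B0] = {f@B0}
Applying B1's transfer function to that IN value gives OUT[B1] (row B1 above).

Answer: {a@B1, b@B1, f@B0}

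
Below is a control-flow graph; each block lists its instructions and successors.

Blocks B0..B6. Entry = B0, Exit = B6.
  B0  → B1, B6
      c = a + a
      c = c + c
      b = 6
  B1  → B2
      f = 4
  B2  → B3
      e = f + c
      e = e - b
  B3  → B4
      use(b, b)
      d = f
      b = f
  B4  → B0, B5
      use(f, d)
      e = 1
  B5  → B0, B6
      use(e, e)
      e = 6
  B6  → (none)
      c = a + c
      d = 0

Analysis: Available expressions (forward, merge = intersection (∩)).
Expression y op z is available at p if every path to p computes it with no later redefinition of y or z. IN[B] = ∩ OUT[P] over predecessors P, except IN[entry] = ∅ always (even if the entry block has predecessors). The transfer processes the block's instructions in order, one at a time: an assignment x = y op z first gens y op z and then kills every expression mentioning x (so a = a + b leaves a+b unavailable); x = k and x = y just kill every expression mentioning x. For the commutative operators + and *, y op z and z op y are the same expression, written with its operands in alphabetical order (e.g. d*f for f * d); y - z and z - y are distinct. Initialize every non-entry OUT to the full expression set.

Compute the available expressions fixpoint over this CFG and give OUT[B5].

Converged values:
  B0:  IN={}  OUT={a+a}
  B1:  IN={a+a}  OUT={a+a}
  B2:  IN={a+a}  OUT={a+a, c+f}
  B3:  IN={a+a, c+f}  OUT={a+a, c+f}
  B4:  IN={a+a, c+f}  OUT={a+a, c+f}
  B5:  IN={a+a, c+f}  OUT={a+a, c+f}
  B6:  IN={a+a}  OUT={a+a}

Merge at B5: IN[B5] = OUT[B4] = {a+a, c+f}
Applying B5's transfer function to that IN value gives OUT[B5] (row B5 above).

Answer: {a+a, c+f}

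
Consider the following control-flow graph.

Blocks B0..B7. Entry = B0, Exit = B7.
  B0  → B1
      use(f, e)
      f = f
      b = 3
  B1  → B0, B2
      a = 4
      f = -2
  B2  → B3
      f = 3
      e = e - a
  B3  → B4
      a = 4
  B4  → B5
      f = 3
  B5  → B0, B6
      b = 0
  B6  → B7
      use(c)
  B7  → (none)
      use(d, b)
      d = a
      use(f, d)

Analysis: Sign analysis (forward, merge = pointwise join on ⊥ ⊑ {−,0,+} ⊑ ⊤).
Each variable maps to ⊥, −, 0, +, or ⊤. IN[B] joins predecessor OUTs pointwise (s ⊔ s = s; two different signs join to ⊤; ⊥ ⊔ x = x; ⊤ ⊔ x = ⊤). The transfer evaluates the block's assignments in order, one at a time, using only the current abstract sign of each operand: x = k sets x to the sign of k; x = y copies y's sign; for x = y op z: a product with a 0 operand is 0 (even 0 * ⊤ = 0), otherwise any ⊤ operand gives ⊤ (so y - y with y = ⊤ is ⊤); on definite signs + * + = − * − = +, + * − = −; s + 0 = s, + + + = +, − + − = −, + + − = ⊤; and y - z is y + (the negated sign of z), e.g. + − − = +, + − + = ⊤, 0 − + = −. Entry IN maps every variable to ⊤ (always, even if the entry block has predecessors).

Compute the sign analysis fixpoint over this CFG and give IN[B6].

Answer: {a: +, b: 0, c: ⊤, d: ⊤, e: ⊤, f: +}

Derivation:
Per-block solution:
  B0:  IN=(all ⊤)  OUT={b:+; rest ⊤}
  B1:  IN={b:+; rest ⊤}  OUT={a:+, b:+, f:-; rest ⊤}
  B2:  IN={a:+, b:+, f:-; rest ⊤}  OUT={a:+, b:+, f:+; rest ⊤}
  B3:  IN={a:+, b:+, f:+; rest ⊤}  OUT={a:+, b:+, f:+; rest ⊤}
  B4:  IN={a:+, b:+, f:+; rest ⊤}  OUT={a:+, b:+, f:+; rest ⊤}
  B5:  IN={a:+, b:+, f:+; rest ⊤}  OUT={a:+, b:0, f:+; rest ⊤}
  B6:  IN={a:+, b:0, f:+; rest ⊤}  OUT={a:+, b:0, f:+; rest ⊤}
  B7:  IN={a:+, b:0, f:+; rest ⊤}  OUT={a:+, b:0, d:+, f:+; rest ⊤}

Merge at B6: IN[B6] = OUT[B5] = {a: +, b: 0, c: ⊤, d: ⊤, e: ⊤, f: +}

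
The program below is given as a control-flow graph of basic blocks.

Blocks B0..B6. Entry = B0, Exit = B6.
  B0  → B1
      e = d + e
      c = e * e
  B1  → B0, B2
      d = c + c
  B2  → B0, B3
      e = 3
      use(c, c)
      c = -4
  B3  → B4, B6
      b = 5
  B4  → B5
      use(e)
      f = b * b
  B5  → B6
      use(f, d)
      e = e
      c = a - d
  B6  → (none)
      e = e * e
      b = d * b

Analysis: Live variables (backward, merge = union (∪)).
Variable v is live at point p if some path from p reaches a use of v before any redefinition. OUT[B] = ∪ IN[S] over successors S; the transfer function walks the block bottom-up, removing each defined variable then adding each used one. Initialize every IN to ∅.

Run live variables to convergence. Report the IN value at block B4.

Fixpoint table:
  B0:  IN={a, d, e}  OUT={a, c, e}
  B1:  IN={a, c, e}  OUT={a, c, d, e}
  B2:  IN={a, c, d}  OUT={a, d, e}
  B3:  IN={a, d, e}  OUT={a, b, d, e}
  B4:  IN={a, b, d, e}  OUT={a, b, d, e, f}
  B5:  IN={a, b, d, e, f}  OUT={b, d, e}
  B6:  IN={b, d, e}  OUT={}

Merge at B4: OUT[B4] = IN[B5] = {a, b, d, e, f}
Applying B4's transfer function to that OUT value gives IN[B4] (row B4 above).

Answer: {a, b, d, e}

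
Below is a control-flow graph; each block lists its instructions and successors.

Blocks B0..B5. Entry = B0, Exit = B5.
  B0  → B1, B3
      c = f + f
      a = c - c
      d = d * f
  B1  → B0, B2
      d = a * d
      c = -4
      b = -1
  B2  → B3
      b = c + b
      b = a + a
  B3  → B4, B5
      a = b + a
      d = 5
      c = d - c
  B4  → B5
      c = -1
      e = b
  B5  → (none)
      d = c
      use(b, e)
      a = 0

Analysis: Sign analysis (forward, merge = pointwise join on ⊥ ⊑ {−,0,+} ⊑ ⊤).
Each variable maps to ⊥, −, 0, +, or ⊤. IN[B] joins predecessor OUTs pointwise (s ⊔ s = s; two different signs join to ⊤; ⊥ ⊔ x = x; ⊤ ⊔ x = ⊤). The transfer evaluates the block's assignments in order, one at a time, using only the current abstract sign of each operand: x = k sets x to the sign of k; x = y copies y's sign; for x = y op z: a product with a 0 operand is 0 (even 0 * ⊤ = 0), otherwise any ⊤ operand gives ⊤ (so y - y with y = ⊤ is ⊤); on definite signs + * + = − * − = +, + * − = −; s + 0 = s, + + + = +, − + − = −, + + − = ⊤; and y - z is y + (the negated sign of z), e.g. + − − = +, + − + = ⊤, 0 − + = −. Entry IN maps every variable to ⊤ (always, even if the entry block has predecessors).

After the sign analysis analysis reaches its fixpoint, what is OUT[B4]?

Answer: {a: ⊤, b: ⊤, c: -, d: +, e: ⊤, f: ⊤}

Working:
Per-block solution:
  B0: | IN=(all ⊤) | OUT=(all ⊤)
  B1: | IN=(all ⊤) | OUT={b:-, c:-; rest ⊤}
  B2: | IN={b:-, c:-; rest ⊤} | OUT={c:-; rest ⊤}
  B3: | IN=(all ⊤) | OUT={d:+; rest ⊤}
  B4: | IN={d:+; rest ⊤} | OUT={c:-, d:+; rest ⊤}
  B5: | IN={d:+; rest ⊤} | OUT={a:0; rest ⊤}

Merge at B4: IN[B4] = OUT[B3] = {a: ⊤, b: ⊤, c: ⊤, d: +, e: ⊤, f: ⊤}
Applying B4's transfer function to that IN value gives OUT[B4] (row B4 above).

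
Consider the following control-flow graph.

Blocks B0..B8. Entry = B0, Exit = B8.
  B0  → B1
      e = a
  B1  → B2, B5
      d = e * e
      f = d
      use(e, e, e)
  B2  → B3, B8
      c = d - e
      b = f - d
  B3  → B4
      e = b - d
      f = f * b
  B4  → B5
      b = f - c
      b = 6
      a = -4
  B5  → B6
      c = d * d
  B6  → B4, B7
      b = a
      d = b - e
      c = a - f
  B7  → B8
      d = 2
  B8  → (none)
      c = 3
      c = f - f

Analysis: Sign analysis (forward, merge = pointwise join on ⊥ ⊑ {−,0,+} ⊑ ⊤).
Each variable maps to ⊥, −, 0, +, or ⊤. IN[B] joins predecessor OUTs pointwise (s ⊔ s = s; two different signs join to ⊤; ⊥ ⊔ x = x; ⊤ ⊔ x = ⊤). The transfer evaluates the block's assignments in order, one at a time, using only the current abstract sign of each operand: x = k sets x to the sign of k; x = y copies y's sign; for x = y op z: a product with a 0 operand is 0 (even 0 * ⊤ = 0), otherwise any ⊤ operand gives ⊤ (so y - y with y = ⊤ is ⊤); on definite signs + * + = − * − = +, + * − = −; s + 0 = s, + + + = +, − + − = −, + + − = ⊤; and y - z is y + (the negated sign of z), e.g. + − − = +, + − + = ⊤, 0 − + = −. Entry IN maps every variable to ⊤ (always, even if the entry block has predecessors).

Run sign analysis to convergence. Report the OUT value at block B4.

Fixpoint table:
  B0:  IN=(all ⊤)  OUT=(all ⊤)
  B1:  IN=(all ⊤)  OUT=(all ⊤)
  B2:  IN=(all ⊤)  OUT=(all ⊤)
  B3:  IN=(all ⊤)  OUT=(all ⊤)
  B4:  IN=(all ⊤)  OUT={a:-, b:+; rest ⊤}
  B5:  IN=(all ⊤)  OUT=(all ⊤)
  B6:  IN=(all ⊤)  OUT=(all ⊤)
  B7:  IN=(all ⊤)  OUT={d:+; rest ⊤}
  B8:  IN=(all ⊤)  OUT=(all ⊤)

Merge at B4: IN[B4] = OUT[B3] ⊔ OUT[B6] = {a: ⊤, b: ⊤, c: ⊤, d: ⊤, e: ⊤, f: ⊤}
Applying B4's transfer function to that IN value gives OUT[B4] (row B4 above).

Answer: {a: -, b: +, c: ⊤, d: ⊤, e: ⊤, f: ⊤}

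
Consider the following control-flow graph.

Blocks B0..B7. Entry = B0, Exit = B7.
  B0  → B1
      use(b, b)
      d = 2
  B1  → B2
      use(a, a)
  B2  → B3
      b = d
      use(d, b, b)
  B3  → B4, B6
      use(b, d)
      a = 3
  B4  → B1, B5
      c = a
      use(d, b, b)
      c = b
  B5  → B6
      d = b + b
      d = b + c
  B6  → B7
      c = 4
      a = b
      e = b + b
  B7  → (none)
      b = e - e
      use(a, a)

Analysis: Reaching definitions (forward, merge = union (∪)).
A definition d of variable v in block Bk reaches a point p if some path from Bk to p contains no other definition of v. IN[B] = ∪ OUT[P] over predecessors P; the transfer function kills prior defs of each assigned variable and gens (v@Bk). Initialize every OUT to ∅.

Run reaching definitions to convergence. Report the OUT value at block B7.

Answer: {a@B6, b@B7, c@B6, d@B0, d@B5, e@B6}

Trace:
Fixpoint table:
  B0:  IN={}  OUT={d@B0}
  B1:  IN={a@B3, b@B2, c@B4, d@B0}  OUT={a@B3, b@B2, c@B4, d@B0}
  B2:  IN={a@B3, b@B2, c@B4, d@B0}  OUT={a@B3, b@B2, c@B4, d@B0}
  B3:  IN={a@B3, b@B2, c@B4, d@B0}  OUT={a@B3, b@B2, c@B4, d@B0}
  B4:  IN={a@B3, b@B2, c@B4, d@B0}  OUT={a@B3, b@B2, c@B4, d@B0}
  B5:  IN={a@B3, b@B2, c@B4, d@B0}  OUT={a@B3, b@B2, c@B4, d@B5}
  B6:  IN={a@B3, b@B2, c@B4, d@B0, d@B5}  OUT={a@B6, b@B2, c@B6, d@B0, d@B5, e@B6}
  B7:  IN={a@B6, b@B2, c@B6, d@B0, d@B5, e@B6}  OUT={a@B6, b@B7, c@B6, d@B0, d@B5, e@B6}

Merge at B7: IN[B7] = OUT[B6] = {a@B6, b@B2, c@B6, d@B0, d@B5, e@B6}
Applying B7's transfer function to that IN value gives OUT[B7] (row B7 above).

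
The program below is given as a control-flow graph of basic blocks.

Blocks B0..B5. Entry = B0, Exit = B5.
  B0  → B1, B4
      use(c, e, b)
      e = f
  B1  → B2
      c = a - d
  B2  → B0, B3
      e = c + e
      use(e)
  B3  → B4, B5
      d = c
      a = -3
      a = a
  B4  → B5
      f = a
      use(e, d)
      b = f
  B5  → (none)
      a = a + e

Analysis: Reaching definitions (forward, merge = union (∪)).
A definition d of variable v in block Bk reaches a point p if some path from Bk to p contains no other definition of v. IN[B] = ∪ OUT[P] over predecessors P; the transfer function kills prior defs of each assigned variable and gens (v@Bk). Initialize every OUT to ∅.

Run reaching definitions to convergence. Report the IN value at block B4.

Converged values:
  B0: | IN={c@B1, e@B2} | OUT={c@B1, e@B0}
  B1: | IN={c@B1, e@B0} | OUT={c@B1, e@B0}
  B2: | IN={c@B1, e@B0} | OUT={c@B1, e@B2}
  B3: | IN={c@B1, e@B2} | OUT={a@B3, c@B1, d@B3, e@B2}
  B4: | IN={a@B3, c@B1, d@B3, e@B0, e@B2} | OUT={a@B3, b@B4, c@B1, d@B3, e@B0, e@B2, f@B4}
  B5: | IN={a@B3, b@B4, c@B1, d@B3, e@B0, e@B2, f@B4} | OUT={a@B5, b@B4, c@B1, d@B3, e@B0, e@B2, f@B4}

Merge at B4: IN[B4] = OUT[B0] ⊔ OUT[B3] = {a@B3, c@B1, d@B3, e@B0, e@B2}

Answer: {a@B3, c@B1, d@B3, e@B0, e@B2}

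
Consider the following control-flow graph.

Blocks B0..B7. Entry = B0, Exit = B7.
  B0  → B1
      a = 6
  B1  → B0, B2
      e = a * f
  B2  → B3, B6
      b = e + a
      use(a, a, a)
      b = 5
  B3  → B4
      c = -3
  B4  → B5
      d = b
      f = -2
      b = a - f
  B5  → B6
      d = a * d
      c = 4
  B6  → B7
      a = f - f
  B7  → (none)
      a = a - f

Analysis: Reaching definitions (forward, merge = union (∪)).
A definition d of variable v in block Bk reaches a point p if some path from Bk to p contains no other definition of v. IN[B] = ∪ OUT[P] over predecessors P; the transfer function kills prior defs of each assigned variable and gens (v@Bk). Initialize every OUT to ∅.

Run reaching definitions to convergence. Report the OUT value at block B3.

Per-block solution:
  B0:  IN={a@B0, e@B1}  OUT={a@B0, e@B1}
  B1:  IN={a@B0, e@B1}  OUT={a@B0, e@B1}
  B2:  IN={a@B0, e@B1}  OUT={a@B0, b@B2, e@B1}
  B3:  IN={a@B0, b@B2, e@B1}  OUT={a@B0, b@B2, c@B3, e@B1}
  B4:  IN={a@B0, b@B2, c@B3, e@B1}  OUT={a@B0, b@B4, c@B3, d@B4, e@B1, f@B4}
  B5:  IN={a@B0, b@B4, c@B3, d@B4, e@B1, f@B4}  OUT={a@B0, b@B4, c@B5, d@B5, e@B1, f@B4}
  B6:  IN={a@B0, b@B2, b@B4, c@B5, d@B5, e@B1, f@B4}  OUT={a@B6, b@B2, b@B4, c@B5, d@B5, e@B1, f@B4}
  B7:  IN={a@B6, b@B2, b@B4, c@B5, d@B5, e@B1, f@B4}  OUT={a@B7, b@B2, b@B4, c@B5, d@B5, e@B1, f@B4}

Merge at B3: IN[B3] = OUT[B2] = {a@B0, b@B2, e@B1}
Applying B3's transfer function to that IN value gives OUT[B3] (row B3 above).

Answer: {a@B0, b@B2, c@B3, e@B1}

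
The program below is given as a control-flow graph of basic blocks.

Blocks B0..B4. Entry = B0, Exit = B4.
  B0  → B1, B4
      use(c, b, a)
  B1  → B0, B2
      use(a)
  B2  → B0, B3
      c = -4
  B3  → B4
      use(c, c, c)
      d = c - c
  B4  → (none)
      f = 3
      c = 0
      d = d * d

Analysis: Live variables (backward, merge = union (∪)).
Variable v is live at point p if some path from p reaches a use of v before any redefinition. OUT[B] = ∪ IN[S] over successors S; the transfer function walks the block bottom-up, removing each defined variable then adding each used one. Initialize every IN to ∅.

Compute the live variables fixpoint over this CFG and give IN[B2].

Answer: {a, b, d}

Derivation:
Fixpoint table:
  B0:   IN={a, b, c, d}   OUT={a, b, c, d}
  B1:   IN={a, b, c, d}   OUT={a, b, c, d}
  B2:   IN={a, b, d}   OUT={a, b, c, d}
  B3:   IN={c}   OUT={d}
  B4:   IN={d}   OUT={}

Merge at B2: OUT[B2] = IN[B0] ⊔ IN[B3] = {a, b, c, d}
Applying B2's transfer function to that OUT value gives IN[B2] (row B2 above).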